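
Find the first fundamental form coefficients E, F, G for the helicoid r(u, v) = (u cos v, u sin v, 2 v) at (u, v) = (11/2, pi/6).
E = 1;  F = 0;  G = 137/4

Partials: r_u = (cos(v), sin(v), 0), r_v = (-u*sin(v), u*cos(v), 2). As functions of (u, v):
  E = r_u · r_u = 1,
  F = r_u · r_v = 0,
  G = r_v · r_v = u^2 + 4.
Evaluating at (u, v) = (11/2, pi/6): E = 1, F = 0, G = 137/4.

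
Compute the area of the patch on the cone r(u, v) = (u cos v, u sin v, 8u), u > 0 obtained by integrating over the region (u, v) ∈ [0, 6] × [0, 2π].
Area = 36*sqrt(65)*pi

Area = ∫∫ √(EG − F²) du dv with √(EG − F²) = sqrt(65)*Abs(u). Integrating over [0, 6] × [0, 2π] gives 36*sqrt(65)*pi.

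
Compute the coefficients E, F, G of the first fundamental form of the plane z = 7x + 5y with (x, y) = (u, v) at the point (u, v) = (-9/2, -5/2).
E = 50;  F = 35;  G = 26

Partials: r_u = (1, 0, 7), r_v = (0, 1, 5). As functions of (u, v):
  E = r_u · r_u = 50,
  F = r_u · r_v = 35,
  G = r_v · r_v = 26.
Evaluating at (u, v) = (-9/2, -5/2): E = 50, F = 35, G = 26.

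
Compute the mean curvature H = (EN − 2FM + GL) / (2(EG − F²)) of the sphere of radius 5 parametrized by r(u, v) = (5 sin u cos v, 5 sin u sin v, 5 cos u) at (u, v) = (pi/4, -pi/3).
H = -1/5

With E = 25, F = 0, G = 25*sin(u)^2, L = -5*sin(u)/Abs(sin(u)), M = 0, N = -5*sin(u)^3/Abs(sin(u)), assemble
  H = (EN − 2FM + GL) / (2(EG − F²)) = -sin(u)/(5*Abs(sin(u))).
At (u, v) = (pi/4, -pi/3): H = -1/5.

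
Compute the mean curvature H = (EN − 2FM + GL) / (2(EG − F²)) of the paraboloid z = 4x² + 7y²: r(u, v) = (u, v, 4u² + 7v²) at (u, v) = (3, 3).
H = 11099*sqrt(2341)/5480281

With E = 64*u^2 + 1, F = 112*u*v, G = 196*v^2 + 1, L = 8/sqrt(64*u^2 + 196*v^2 + 1), M = 0, N = 14/sqrt(64*u^2 + 196*v^2 + 1), assemble
  H = (EN − 2FM + GL) / (2(EG − F²)) = (448*u^2 + 784*v^2 + 11)/(64*u^2 + 196*v^2 + 1)^(3/2).
At (u, v) = (3, 3): H = 11099*sqrt(2341)/5480281.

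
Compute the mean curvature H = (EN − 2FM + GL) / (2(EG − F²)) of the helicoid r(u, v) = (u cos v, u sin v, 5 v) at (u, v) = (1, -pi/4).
H = 0

With E = 1, F = 0, G = u^2 + 25, L = 0, M = -5/sqrt(u^2 + 25), N = 0, assemble
  H = (EN − 2FM + GL) / (2(EG − F²)) = 0.
At (u, v) = (1, -pi/4): H = 0.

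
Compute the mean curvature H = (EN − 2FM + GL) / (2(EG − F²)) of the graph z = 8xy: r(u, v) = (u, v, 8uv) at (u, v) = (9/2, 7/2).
H = -8064*sqrt(2081)/4330561

With E = 64*v^2 + 1, F = 64*u*v, G = 64*u^2 + 1, L = 0, M = 8/sqrt(64*u^2 + 64*v^2 + 1), N = 0, assemble
  H = (EN − 2FM + GL) / (2(EG − F²)) = -512*u*v/(64*u^2 + 64*v^2 + 1)^(3/2).
At (u, v) = (9/2, 7/2): H = -8064*sqrt(2081)/4330561.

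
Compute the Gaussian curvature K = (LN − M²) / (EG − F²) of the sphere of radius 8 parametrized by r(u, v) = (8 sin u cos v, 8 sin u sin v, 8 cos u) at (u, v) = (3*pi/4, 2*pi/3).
K = 1/64

Coefficients of the first fundamental form: E = 64, F = 0, G = 64*sin(u)^2.
Coefficients of the second fundamental form: L = -8*sin(u)/Abs(sin(u)), M = 0, N = -8*sin(u)^3/Abs(sin(u)).
Assemble K = (LN − M²)/(EG − F²) = 1/64. At (u, v) = (3*pi/4, 2*pi/3): K = 1/64.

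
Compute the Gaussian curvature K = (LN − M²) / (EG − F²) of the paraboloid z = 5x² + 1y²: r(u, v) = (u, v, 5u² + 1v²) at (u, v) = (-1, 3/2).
K = 1/605

Coefficients of the first fundamental form: E = 100*u^2 + 1, F = 20*u*v, G = 4*v^2 + 1.
Coefficients of the second fundamental form: L = 10/sqrt(100*u^2 + 4*v^2 + 1), M = 0, N = 2/sqrt(100*u^2 + 4*v^2 + 1).
Assemble K = (LN − M²)/(EG − F²) = 20/(10000*u^4 + 800*u^2*v^2 + 200*u^2 + 16*v^4 + 8*v^2 + 1). At (u, v) = (-1, 3/2): K = 1/605.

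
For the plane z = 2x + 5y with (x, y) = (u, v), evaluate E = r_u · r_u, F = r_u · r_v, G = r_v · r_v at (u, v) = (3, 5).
E = 5;  F = 10;  G = 26

Partials: r_u = (1, 0, 2), r_v = (0, 1, 5). As functions of (u, v):
  E = r_u · r_u = 5,
  F = r_u · r_v = 10,
  G = r_v · r_v = 26.
Evaluating at (u, v) = (3, 5): E = 5, F = 10, G = 26.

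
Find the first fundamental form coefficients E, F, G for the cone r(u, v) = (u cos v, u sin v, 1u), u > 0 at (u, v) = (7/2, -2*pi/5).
E = 2;  F = 0;  G = 49/4

Partials: r_u = (cos(v), sin(v), 1), r_v = (-u*sin(v), u*cos(v), 0). As functions of (u, v):
  E = r_u · r_u = 2,
  F = r_u · r_v = 0,
  G = r_v · r_v = u^2.
Evaluating at (u, v) = (7/2, -2*pi/5): E = 2, F = 0, G = 49/4.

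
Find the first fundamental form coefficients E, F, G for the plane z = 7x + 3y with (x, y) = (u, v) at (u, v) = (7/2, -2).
E = 50;  F = 21;  G = 10

Partials: r_u = (1, 0, 7), r_v = (0, 1, 3). As functions of (u, v):
  E = r_u · r_u = 50,
  F = r_u · r_v = 21,
  G = r_v · r_v = 10.
Evaluating at (u, v) = (7/2, -2): E = 50, F = 21, G = 10.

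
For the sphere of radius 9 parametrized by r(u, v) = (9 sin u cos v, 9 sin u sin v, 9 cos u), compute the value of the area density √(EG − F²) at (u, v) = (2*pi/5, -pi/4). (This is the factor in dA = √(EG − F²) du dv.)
√(EG − F²)|_{(2*pi/5, -pi/4)} = 81*sqrt(2*sqrt(5) + 10)/4

E = 81, F = 0, G = 81*sin(u)^2, so EG − F² = 6561*sin(u)^2. Taking the positive square root: √(EG − F²) = 81*Abs(sin(u)). At (u, v) = (2*pi/5, -pi/4): 81*sqrt(2*sqrt(5) + 10)/4.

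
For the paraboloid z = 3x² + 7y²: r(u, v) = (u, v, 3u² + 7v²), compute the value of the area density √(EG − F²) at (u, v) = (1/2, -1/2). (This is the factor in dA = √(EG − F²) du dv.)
√(EG − F²)|_{(1/2, -1/2)} = sqrt(59)

E = 36*u^2 + 1, F = 84*u*v, G = 196*v^2 + 1, so EG − F² = 36*u^2 + 196*v^2 + 1. Taking the positive square root: √(EG − F²) = sqrt(36*u^2 + 196*v^2 + 1). At (u, v) = (1/2, -1/2): sqrt(59).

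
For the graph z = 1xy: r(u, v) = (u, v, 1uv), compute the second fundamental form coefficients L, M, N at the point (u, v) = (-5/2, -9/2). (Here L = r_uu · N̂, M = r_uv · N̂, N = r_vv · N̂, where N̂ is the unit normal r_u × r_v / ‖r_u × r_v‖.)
L = 0;  M = sqrt(110)/55;  N = 0

Compute the unit normal N̂(u, v) = (-v/sqrt(u^2 + v^2 + 1), -u/sqrt(u^2 + v^2 + 1), 1/sqrt(u^2 + v^2 + 1)), and the second partials r_uu, r_uv, r_vv. Take dot products:
  L(u, v) = r_uu · N̂ = 0,
  M(u, v) = r_uv · N̂ = 1/sqrt(u^2 + v^2 + 1),
  N(u, v) = r_vv · N̂ = 0.
Evaluating at (u, v) = (-5/2, -9/2):
  L = 0, M = sqrt(110)/55, N = 0.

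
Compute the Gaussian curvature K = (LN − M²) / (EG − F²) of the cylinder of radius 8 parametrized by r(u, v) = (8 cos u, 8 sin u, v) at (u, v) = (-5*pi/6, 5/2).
K = 0

Coefficients of the first fundamental form: E = 64, F = 0, G = 1.
Coefficients of the second fundamental form: L = -8, M = 0, N = 0.
Assemble K = (LN − M²)/(EG − F²) = 0. At (u, v) = (-5*pi/6, 5/2): K = 0.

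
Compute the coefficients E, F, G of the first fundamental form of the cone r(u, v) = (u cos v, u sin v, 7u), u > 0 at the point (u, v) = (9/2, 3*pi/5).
E = 50;  F = 0;  G = 81/4

Partials: r_u = (cos(v), sin(v), 7), r_v = (-u*sin(v), u*cos(v), 0). As functions of (u, v):
  E = r_u · r_u = 50,
  F = r_u · r_v = 0,
  G = r_v · r_v = u^2.
Evaluating at (u, v) = (9/2, 3*pi/5): E = 50, F = 0, G = 81/4.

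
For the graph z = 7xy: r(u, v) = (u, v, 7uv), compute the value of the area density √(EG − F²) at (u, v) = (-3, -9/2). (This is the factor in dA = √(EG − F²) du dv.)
√(EG − F²)|_{(-3, -9/2)} = sqrt(5737)/2

E = 49*v^2 + 1, F = 49*u*v, G = 49*u^2 + 1, so EG − F² = 49*u^2 + 49*v^2 + 1. Taking the positive square root: √(EG − F²) = sqrt(49*u^2 + 49*v^2 + 1). At (u, v) = (-3, -9/2): sqrt(5737)/2.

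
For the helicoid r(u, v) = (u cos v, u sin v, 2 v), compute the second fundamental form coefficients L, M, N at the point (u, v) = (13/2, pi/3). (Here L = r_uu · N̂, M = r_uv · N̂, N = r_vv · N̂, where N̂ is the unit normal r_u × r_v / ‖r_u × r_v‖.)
L = 0;  M = -4*sqrt(185)/185;  N = 0

Compute the unit normal N̂(u, v) = (2*sin(v)/sqrt(u^2 + 4), -2*cos(v)/sqrt(u^2 + 4), u/sqrt(u^2 + 4)), and the second partials r_uu, r_uv, r_vv. Take dot products:
  L(u, v) = r_uu · N̂ = 0,
  M(u, v) = r_uv · N̂ = -2/sqrt(u^2 + 4),
  N(u, v) = r_vv · N̂ = 0.
Evaluating at (u, v) = (13/2, pi/3):
  L = 0, M = -4*sqrt(185)/185, N = 0.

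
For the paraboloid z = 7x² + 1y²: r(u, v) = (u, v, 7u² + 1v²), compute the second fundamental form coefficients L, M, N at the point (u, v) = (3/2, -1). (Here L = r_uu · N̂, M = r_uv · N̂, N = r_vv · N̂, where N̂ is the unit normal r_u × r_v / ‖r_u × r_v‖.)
L = 7*sqrt(446)/223;  M = 0;  N = sqrt(446)/223

Compute the unit normal N̂(u, v) = (-14*u/sqrt(196*u^2 + 4*v^2 + 1), -2*v/sqrt(196*u^2 + 4*v^2 + 1), 1/sqrt(196*u^2 + 4*v^2 + 1)), and the second partials r_uu, r_uv, r_vv. Take dot products:
  L(u, v) = r_uu · N̂ = 14/sqrt(196*u^2 + 4*v^2 + 1),
  M(u, v) = r_uv · N̂ = 0,
  N(u, v) = r_vv · N̂ = 2/sqrt(196*u^2 + 4*v^2 + 1).
Evaluating at (u, v) = (3/2, -1):
  L = 7*sqrt(446)/223, M = 0, N = sqrt(446)/223.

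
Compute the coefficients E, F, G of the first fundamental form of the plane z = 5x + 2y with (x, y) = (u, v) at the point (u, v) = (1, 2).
E = 26;  F = 10;  G = 5

Partials: r_u = (1, 0, 5), r_v = (0, 1, 2). As functions of (u, v):
  E = r_u · r_u = 26,
  F = r_u · r_v = 10,
  G = r_v · r_v = 5.
Evaluating at (u, v) = (1, 2): E = 26, F = 10, G = 5.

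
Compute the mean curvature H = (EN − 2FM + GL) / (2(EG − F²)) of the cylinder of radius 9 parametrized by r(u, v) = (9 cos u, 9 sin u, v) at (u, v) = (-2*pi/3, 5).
H = -1/18

With E = 81, F = 0, G = 1, L = -9, M = 0, N = 0, assemble
  H = (EN − 2FM + GL) / (2(EG − F²)) = -1/18.
At (u, v) = (-2*pi/3, 5): H = -1/18.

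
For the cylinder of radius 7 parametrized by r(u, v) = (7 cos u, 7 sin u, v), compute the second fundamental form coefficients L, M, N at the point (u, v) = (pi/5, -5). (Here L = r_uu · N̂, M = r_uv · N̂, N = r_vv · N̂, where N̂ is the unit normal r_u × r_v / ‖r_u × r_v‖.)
L = -7;  M = 0;  N = 0

Compute the unit normal N̂(u, v) = (cos(u), sin(u), 0), and the second partials r_uu, r_uv, r_vv. Take dot products:
  L(u, v) = r_uu · N̂ = -7,
  M(u, v) = r_uv · N̂ = 0,
  N(u, v) = r_vv · N̂ = 0.
Evaluating at (u, v) = (pi/5, -5):
  L = -7, M = 0, N = 0.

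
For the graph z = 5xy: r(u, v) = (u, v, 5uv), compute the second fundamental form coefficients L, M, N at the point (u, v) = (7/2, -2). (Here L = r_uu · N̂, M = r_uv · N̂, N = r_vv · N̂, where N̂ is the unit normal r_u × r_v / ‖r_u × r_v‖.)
L = 0;  M = 10*sqrt(181)/543;  N = 0

Compute the unit normal N̂(u, v) = (-5*v/sqrt(25*u^2 + 25*v^2 + 1), -5*u/sqrt(25*u^2 + 25*v^2 + 1), 1/sqrt(25*u^2 + 25*v^2 + 1)), and the second partials r_uu, r_uv, r_vv. Take dot products:
  L(u, v) = r_uu · N̂ = 0,
  M(u, v) = r_uv · N̂ = 5/sqrt(25*u^2 + 25*v^2 + 1),
  N(u, v) = r_vv · N̂ = 0.
Evaluating at (u, v) = (7/2, -2):
  L = 0, M = 10*sqrt(181)/543, N = 0.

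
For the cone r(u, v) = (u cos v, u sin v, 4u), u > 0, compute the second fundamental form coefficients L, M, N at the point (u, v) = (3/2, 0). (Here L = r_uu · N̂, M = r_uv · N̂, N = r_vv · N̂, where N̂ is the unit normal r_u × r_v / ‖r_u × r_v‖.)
L = 0;  M = 0;  N = 6*sqrt(17)/17

Compute the unit normal N̂(u, v) = (-4*sqrt(17)*u*cos(v)/(17*Abs(u)), -4*sqrt(17)*u*sin(v)/(17*Abs(u)), sqrt(17)*u/(17*Abs(u))), and the second partials r_uu, r_uv, r_vv. Take dot products:
  L(u, v) = r_uu · N̂ = 0,
  M(u, v) = r_uv · N̂ = 0,
  N(u, v) = r_vv · N̂ = 4*sqrt(17)*u^2/(17*Abs(u)).
Evaluating at (u, v) = (3/2, 0):
  L = 0, M = 0, N = 6*sqrt(17)/17.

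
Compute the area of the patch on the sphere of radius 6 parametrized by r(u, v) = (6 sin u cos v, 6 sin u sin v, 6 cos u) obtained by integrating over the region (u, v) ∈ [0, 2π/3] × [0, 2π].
Area = 108*pi

Area = ∫∫ √(EG − F²) du dv with √(EG − F²) = 36*Abs(sin(u)). Integrating over [0, 2π/3] × [0, 2π] gives 108*pi.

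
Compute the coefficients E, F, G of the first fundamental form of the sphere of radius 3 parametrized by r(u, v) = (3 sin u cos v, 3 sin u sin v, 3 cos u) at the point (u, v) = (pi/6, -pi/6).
E = 9;  F = 0;  G = 9/4

Partials: r_u = (3*cos(u)*cos(v), 3*sin(v)*cos(u), -3*sin(u)), r_v = (-3*sin(u)*sin(v), 3*sin(u)*cos(v), 0). As functions of (u, v):
  E = r_u · r_u = 9,
  F = r_u · r_v = 0,
  G = r_v · r_v = 9*sin(u)^2.
Evaluating at (u, v) = (pi/6, -pi/6): E = 9, F = 0, G = 9/4.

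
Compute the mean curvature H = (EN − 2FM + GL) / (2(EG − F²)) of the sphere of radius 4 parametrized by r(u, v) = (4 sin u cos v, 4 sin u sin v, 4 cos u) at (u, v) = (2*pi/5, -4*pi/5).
H = -1/4

With E = 16, F = 0, G = 16*sin(u)^2, L = -4*sin(u)/Abs(sin(u)), M = 0, N = -4*sin(u)^3/Abs(sin(u)), assemble
  H = (EN − 2FM + GL) / (2(EG − F²)) = -sin(u)/(4*Abs(sin(u))).
At (u, v) = (2*pi/5, -4*pi/5): H = -1/4.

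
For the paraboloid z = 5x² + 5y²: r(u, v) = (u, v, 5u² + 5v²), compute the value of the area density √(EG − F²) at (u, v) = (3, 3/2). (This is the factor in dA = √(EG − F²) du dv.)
√(EG − F²)|_{(3, 3/2)} = sqrt(1126)

E = 100*u^2 + 1, F = 100*u*v, G = 100*v^2 + 1, so EG − F² = 100*u^2 + 100*v^2 + 1. Taking the positive square root: √(EG − F²) = sqrt(100*u^2 + 100*v^2 + 1). At (u, v) = (3, 3/2): sqrt(1126).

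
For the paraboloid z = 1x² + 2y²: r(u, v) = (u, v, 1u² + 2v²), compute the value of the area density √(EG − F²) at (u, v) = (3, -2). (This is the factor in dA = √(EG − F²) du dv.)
√(EG − F²)|_{(3, -2)} = sqrt(101)

E = 4*u^2 + 1, F = 8*u*v, G = 16*v^2 + 1, so EG − F² = 4*u^2 + 16*v^2 + 1. Taking the positive square root: √(EG − F²) = sqrt(4*u^2 + 16*v^2 + 1). At (u, v) = (3, -2): sqrt(101).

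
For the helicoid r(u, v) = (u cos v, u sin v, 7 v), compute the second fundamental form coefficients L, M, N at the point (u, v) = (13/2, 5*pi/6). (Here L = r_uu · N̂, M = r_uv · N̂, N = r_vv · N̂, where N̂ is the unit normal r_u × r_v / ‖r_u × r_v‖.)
L = 0;  M = -14*sqrt(365)/365;  N = 0

Compute the unit normal N̂(u, v) = (7*sin(v)/sqrt(u^2 + 49), -7*cos(v)/sqrt(u^2 + 49), u/sqrt(u^2 + 49)), and the second partials r_uu, r_uv, r_vv. Take dot products:
  L(u, v) = r_uu · N̂ = 0,
  M(u, v) = r_uv · N̂ = -7/sqrt(u^2 + 49),
  N(u, v) = r_vv · N̂ = 0.
Evaluating at (u, v) = (13/2, 5*pi/6):
  L = 0, M = -14*sqrt(365)/365, N = 0.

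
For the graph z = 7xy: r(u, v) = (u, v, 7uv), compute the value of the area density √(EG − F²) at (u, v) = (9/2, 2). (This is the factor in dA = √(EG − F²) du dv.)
√(EG − F²)|_{(9/2, 2)} = sqrt(4757)/2

E = 49*v^2 + 1, F = 49*u*v, G = 49*u^2 + 1, so EG − F² = 49*u^2 + 49*v^2 + 1. Taking the positive square root: √(EG − F²) = sqrt(49*u^2 + 49*v^2 + 1). At (u, v) = (9/2, 2): sqrt(4757)/2.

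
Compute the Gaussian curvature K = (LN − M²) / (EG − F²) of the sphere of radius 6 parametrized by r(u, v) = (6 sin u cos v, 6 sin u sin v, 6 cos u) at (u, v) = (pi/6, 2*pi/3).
K = 1/36

Coefficients of the first fundamental form: E = 36, F = 0, G = 36*sin(u)^2.
Coefficients of the second fundamental form: L = -6*sin(u)/Abs(sin(u)), M = 0, N = -6*sin(u)^3/Abs(sin(u)).
Assemble K = (LN − M²)/(EG − F²) = 1/36. At (u, v) = (pi/6, 2*pi/3): K = 1/36.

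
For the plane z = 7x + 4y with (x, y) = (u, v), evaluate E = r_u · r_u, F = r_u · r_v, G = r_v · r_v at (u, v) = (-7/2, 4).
E = 50;  F = 28;  G = 17

Partials: r_u = (1, 0, 7), r_v = (0, 1, 4). As functions of (u, v):
  E = r_u · r_u = 50,
  F = r_u · r_v = 28,
  G = r_v · r_v = 17.
Evaluating at (u, v) = (-7/2, 4): E = 50, F = 28, G = 17.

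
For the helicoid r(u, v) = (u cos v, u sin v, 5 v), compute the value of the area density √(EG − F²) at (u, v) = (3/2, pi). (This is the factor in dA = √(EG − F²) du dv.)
√(EG − F²)|_{(3/2, pi)} = sqrt(109)/2

E = 1, F = 0, G = u^2 + 25, so EG − F² = u^2 + 25. Taking the positive square root: √(EG − F²) = sqrt(u^2 + 25). At (u, v) = (3/2, pi): sqrt(109)/2.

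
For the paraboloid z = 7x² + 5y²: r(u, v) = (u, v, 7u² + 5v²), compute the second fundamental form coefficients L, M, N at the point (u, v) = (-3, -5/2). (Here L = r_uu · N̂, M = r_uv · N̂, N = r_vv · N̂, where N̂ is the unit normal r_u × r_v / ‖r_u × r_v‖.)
L = 7*sqrt(2390)/1195;  M = 0;  N = sqrt(2390)/239

Compute the unit normal N̂(u, v) = (-14*u/sqrt(196*u^2 + 100*v^2 + 1), -10*v/sqrt(196*u^2 + 100*v^2 + 1), 1/sqrt(196*u^2 + 100*v^2 + 1)), and the second partials r_uu, r_uv, r_vv. Take dot products:
  L(u, v) = r_uu · N̂ = 14/sqrt(196*u^2 + 100*v^2 + 1),
  M(u, v) = r_uv · N̂ = 0,
  N(u, v) = r_vv · N̂ = 10/sqrt(196*u^2 + 100*v^2 + 1).
Evaluating at (u, v) = (-3, -5/2):
  L = 7*sqrt(2390)/1195, M = 0, N = sqrt(2390)/239.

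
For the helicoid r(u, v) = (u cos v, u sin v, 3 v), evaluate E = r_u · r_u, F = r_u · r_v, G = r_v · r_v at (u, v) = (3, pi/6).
E = 1;  F = 0;  G = 18

Partials: r_u = (cos(v), sin(v), 0), r_v = (-u*sin(v), u*cos(v), 3). As functions of (u, v):
  E = r_u · r_u = 1,
  F = r_u · r_v = 0,
  G = r_v · r_v = u^2 + 9.
Evaluating at (u, v) = (3, pi/6): E = 1, F = 0, G = 18.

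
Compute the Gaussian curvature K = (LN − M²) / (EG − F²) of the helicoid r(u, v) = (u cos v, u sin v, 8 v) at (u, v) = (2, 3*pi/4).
K = -4/289

Coefficients of the first fundamental form: E = 1, F = 0, G = u^2 + 64.
Coefficients of the second fundamental form: L = 0, M = -8/sqrt(u^2 + 64), N = 0.
Assemble K = (LN − M²)/(EG − F²) = -64/(u^2 + 64)^2. At (u, v) = (2, 3*pi/4): K = -4/289.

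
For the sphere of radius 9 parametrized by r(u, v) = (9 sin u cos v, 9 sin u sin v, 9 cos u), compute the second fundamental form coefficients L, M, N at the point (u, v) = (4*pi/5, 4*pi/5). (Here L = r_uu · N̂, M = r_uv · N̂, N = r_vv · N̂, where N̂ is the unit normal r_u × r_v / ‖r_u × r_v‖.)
L = -9;  M = 0;  N = -45/8 + 9*sqrt(5)/8

Compute the unit normal N̂(u, v) = (sin(u)^2*cos(v)/Abs(sin(u)), sin(u)^2*sin(v)/Abs(sin(u)), sin(2*u)/(2*Abs(sin(u)))), and the second partials r_uu, r_uv, r_vv. Take dot products:
  L(u, v) = r_uu · N̂ = -9*sin(u)/Abs(sin(u)),
  M(u, v) = r_uv · N̂ = 0,
  N(u, v) = r_vv · N̂ = -9*sin(u)^3/Abs(sin(u)).
Evaluating at (u, v) = (4*pi/5, 4*pi/5):
  L = -9, M = 0, N = -45/8 + 9*sqrt(5)/8.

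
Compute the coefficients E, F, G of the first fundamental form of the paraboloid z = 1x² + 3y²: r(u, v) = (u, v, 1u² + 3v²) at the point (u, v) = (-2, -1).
E = 17;  F = 24;  G = 37

Partials: r_u = (1, 0, 2*u), r_v = (0, 1, 6*v). As functions of (u, v):
  E = r_u · r_u = 4*u^2 + 1,
  F = r_u · r_v = 12*u*v,
  G = r_v · r_v = 36*v^2 + 1.
Evaluating at (u, v) = (-2, -1): E = 17, F = 24, G = 37.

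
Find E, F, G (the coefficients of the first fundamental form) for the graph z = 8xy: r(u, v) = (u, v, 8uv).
E = 64*v^2 + 1;  F = 64*u*v;  G = 64*u^2 + 1

Compute partials: r_u = (1, 0, 8*v), r_v = (0, 1, 8*u). Then
  E = r_u · r_u = 64*v^2 + 1,
  F = r_u · r_v = 64*u*v,
  G = r_v · r_v = 64*u^2 + 1.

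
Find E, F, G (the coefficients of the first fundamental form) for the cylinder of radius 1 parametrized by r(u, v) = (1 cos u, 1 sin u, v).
E = 1;  F = 0;  G = 1

Compute partials: r_u = (-sin(u), cos(u), 0), r_v = (0, 0, 1). Then
  E = r_u · r_u = 1,
  F = r_u · r_v = 0,
  G = r_v · r_v = 1.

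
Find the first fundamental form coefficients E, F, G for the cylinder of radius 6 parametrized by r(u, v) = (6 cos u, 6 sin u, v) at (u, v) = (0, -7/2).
E = 36;  F = 0;  G = 1

Partials: r_u = (-6*sin(u), 6*cos(u), 0), r_v = (0, 0, 1). As functions of (u, v):
  E = r_u · r_u = 36,
  F = r_u · r_v = 0,
  G = r_v · r_v = 1.
Evaluating at (u, v) = (0, -7/2): E = 36, F = 0, G = 1.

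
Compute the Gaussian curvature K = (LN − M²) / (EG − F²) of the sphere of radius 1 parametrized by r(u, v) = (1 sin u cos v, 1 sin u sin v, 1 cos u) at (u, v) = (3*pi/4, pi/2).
K = 1

Coefficients of the first fundamental form: E = 1, F = 0, G = sin(u)^2.
Coefficients of the second fundamental form: L = -sin(u)/Abs(sin(u)), M = 0, N = -sin(u)^3/Abs(sin(u)).
Assemble K = (LN − M²)/(EG − F²) = 1. At (u, v) = (3*pi/4, pi/2): K = 1.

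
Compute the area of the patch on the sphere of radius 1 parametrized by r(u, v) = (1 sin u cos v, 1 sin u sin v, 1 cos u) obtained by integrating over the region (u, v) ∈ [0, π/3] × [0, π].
Area = pi/2

Area = ∫∫ √(EG − F²) du dv with √(EG − F²) = Abs(sin(u)). Integrating over [0, π/3] × [0, π] gives pi/2.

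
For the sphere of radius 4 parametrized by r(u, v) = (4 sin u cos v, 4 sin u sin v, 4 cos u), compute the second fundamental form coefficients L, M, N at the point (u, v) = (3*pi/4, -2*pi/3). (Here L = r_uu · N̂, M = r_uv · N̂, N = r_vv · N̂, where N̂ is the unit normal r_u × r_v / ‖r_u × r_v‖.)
L = -4;  M = 0;  N = -2

Compute the unit normal N̂(u, v) = (sin(u)^2*cos(v)/Abs(sin(u)), sin(u)^2*sin(v)/Abs(sin(u)), sin(2*u)/(2*Abs(sin(u)))), and the second partials r_uu, r_uv, r_vv. Take dot products:
  L(u, v) = r_uu · N̂ = -4*sin(u)/Abs(sin(u)),
  M(u, v) = r_uv · N̂ = 0,
  N(u, v) = r_vv · N̂ = -4*sin(u)^3/Abs(sin(u)).
Evaluating at (u, v) = (3*pi/4, -2*pi/3):
  L = -4, M = 0, N = -2.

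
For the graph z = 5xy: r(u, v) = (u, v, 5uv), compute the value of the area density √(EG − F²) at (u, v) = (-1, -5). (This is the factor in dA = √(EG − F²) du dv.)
√(EG − F²)|_{(-1, -5)} = sqrt(651)

E = 25*v^2 + 1, F = 25*u*v, G = 25*u^2 + 1, so EG − F² = 25*u^2 + 25*v^2 + 1. Taking the positive square root: √(EG − F²) = sqrt(25*u^2 + 25*v^2 + 1). At (u, v) = (-1, -5): sqrt(651).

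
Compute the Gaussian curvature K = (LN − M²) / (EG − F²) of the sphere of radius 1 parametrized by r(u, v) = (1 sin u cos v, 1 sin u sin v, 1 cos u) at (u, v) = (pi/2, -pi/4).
K = 1

Coefficients of the first fundamental form: E = 1, F = 0, G = sin(u)^2.
Coefficients of the second fundamental form: L = -sin(u)/Abs(sin(u)), M = 0, N = -sin(u)^3/Abs(sin(u)).
Assemble K = (LN − M²)/(EG − F²) = 1. At (u, v) = (pi/2, -pi/4): K = 1.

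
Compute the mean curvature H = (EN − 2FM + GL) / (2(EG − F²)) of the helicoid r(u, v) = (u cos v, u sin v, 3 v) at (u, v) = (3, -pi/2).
H = 0

With E = 1, F = 0, G = u^2 + 9, L = 0, M = -3/sqrt(u^2 + 9), N = 0, assemble
  H = (EN − 2FM + GL) / (2(EG − F²)) = 0.
At (u, v) = (3, -pi/2): H = 0.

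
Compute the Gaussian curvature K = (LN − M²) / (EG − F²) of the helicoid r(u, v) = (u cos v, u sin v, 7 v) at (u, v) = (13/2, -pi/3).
K = -784/133225

Coefficients of the first fundamental form: E = 1, F = 0, G = u^2 + 49.
Coefficients of the second fundamental form: L = 0, M = -7/sqrt(u^2 + 49), N = 0.
Assemble K = (LN − M²)/(EG − F²) = -49/(u^2 + 49)^2. At (u, v) = (13/2, -pi/3): K = -784/133225.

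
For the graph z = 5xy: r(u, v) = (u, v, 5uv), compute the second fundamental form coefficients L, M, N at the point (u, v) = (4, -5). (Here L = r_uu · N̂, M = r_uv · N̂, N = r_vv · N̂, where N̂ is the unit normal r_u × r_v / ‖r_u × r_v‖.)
L = 0;  M = 5*sqrt(114)/342;  N = 0

Compute the unit normal N̂(u, v) = (-5*v/sqrt(25*u^2 + 25*v^2 + 1), -5*u/sqrt(25*u^2 + 25*v^2 + 1), 1/sqrt(25*u^2 + 25*v^2 + 1)), and the second partials r_uu, r_uv, r_vv. Take dot products:
  L(u, v) = r_uu · N̂ = 0,
  M(u, v) = r_uv · N̂ = 5/sqrt(25*u^2 + 25*v^2 + 1),
  N(u, v) = r_vv · N̂ = 0.
Evaluating at (u, v) = (4, -5):
  L = 0, M = 5*sqrt(114)/342, N = 0.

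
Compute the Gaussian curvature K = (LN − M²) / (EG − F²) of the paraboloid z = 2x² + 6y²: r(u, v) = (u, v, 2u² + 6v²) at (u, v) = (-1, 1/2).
K = 48/2809

Coefficients of the first fundamental form: E = 16*u^2 + 1, F = 48*u*v, G = 144*v^2 + 1.
Coefficients of the second fundamental form: L = 4/sqrt(16*u^2 + 144*v^2 + 1), M = 0, N = 12/sqrt(16*u^2 + 144*v^2 + 1).
Assemble K = (LN − M²)/(EG − F²) = 48/(256*u^4 + 4608*u^2*v^2 + 32*u^2 + 20736*v^4 + 288*v^2 + 1). At (u, v) = (-1, 1/2): K = 48/2809.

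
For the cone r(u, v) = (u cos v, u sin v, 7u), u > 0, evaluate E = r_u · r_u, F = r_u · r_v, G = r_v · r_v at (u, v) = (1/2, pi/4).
E = 50;  F = 0;  G = 1/4

Partials: r_u = (cos(v), sin(v), 7), r_v = (-u*sin(v), u*cos(v), 0). As functions of (u, v):
  E = r_u · r_u = 50,
  F = r_u · r_v = 0,
  G = r_v · r_v = u^2.
Evaluating at (u, v) = (1/2, pi/4): E = 50, F = 0, G = 1/4.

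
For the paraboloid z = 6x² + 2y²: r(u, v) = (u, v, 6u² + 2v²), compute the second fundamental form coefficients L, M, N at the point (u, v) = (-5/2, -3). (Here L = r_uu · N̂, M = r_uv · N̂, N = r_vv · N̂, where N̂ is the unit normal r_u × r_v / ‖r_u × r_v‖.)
L = 12*sqrt(1045)/1045;  M = 0;  N = 4*sqrt(1045)/1045

Compute the unit normal N̂(u, v) = (-12*u/sqrt(144*u^2 + 16*v^2 + 1), -4*v/sqrt(144*u^2 + 16*v^2 + 1), 1/sqrt(144*u^2 + 16*v^2 + 1)), and the second partials r_uu, r_uv, r_vv. Take dot products:
  L(u, v) = r_uu · N̂ = 12/sqrt(144*u^2 + 16*v^2 + 1),
  M(u, v) = r_uv · N̂ = 0,
  N(u, v) = r_vv · N̂ = 4/sqrt(144*u^2 + 16*v^2 + 1).
Evaluating at (u, v) = (-5/2, -3):
  L = 12*sqrt(1045)/1045, M = 0, N = 4*sqrt(1045)/1045.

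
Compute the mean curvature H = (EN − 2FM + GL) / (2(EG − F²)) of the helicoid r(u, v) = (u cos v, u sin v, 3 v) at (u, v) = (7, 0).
H = 0

With E = 1, F = 0, G = u^2 + 9, L = 0, M = -3/sqrt(u^2 + 9), N = 0, assemble
  H = (EN − 2FM + GL) / (2(EG − F²)) = 0.
At (u, v) = (7, 0): H = 0.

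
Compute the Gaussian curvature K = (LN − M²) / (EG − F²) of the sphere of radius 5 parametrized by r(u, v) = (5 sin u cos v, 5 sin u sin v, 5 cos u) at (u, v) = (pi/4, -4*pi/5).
K = 1/25

Coefficients of the first fundamental form: E = 25, F = 0, G = 25*sin(u)^2.
Coefficients of the second fundamental form: L = -5*sin(u)/Abs(sin(u)), M = 0, N = -5*sin(u)^3/Abs(sin(u)).
Assemble K = (LN − M²)/(EG − F²) = 1/25. At (u, v) = (pi/4, -4*pi/5): K = 1/25.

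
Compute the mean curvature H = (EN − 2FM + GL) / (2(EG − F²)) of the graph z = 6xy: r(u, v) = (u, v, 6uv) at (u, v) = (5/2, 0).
H = 0

With E = 36*v^2 + 1, F = 36*u*v, G = 36*u^2 + 1, L = 0, M = 6/sqrt(36*u^2 + 36*v^2 + 1), N = 0, assemble
  H = (EN − 2FM + GL) / (2(EG − F²)) = -216*u*v/(36*u^2 + 36*v^2 + 1)^(3/2).
At (u, v) = (5/2, 0): H = 0.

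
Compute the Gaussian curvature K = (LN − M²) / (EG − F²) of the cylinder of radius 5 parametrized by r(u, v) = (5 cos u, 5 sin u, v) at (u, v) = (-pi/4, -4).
K = 0

Coefficients of the first fundamental form: E = 25, F = 0, G = 1.
Coefficients of the second fundamental form: L = -5, M = 0, N = 0.
Assemble K = (LN − M²)/(EG − F²) = 0. At (u, v) = (-pi/4, -4): K = 0.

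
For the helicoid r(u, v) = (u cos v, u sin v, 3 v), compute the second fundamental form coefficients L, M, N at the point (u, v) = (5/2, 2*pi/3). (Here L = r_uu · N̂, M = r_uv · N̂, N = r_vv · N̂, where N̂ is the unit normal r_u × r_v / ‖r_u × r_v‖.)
L = 0;  M = -6*sqrt(61)/61;  N = 0

Compute the unit normal N̂(u, v) = (3*sin(v)/sqrt(u^2 + 9), -3*cos(v)/sqrt(u^2 + 9), u/sqrt(u^2 + 9)), and the second partials r_uu, r_uv, r_vv. Take dot products:
  L(u, v) = r_uu · N̂ = 0,
  M(u, v) = r_uv · N̂ = -3/sqrt(u^2 + 9),
  N(u, v) = r_vv · N̂ = 0.
Evaluating at (u, v) = (5/2, 2*pi/3):
  L = 0, M = -6*sqrt(61)/61, N = 0.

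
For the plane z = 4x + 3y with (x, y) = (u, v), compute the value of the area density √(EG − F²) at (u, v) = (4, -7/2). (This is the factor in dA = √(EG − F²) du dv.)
√(EG − F²)|_{(4, -7/2)} = sqrt(26)

E = 17, F = 12, G = 10, so EG − F² = 26. Taking the positive square root: √(EG − F²) = sqrt(26). At (u, v) = (4, -7/2): sqrt(26).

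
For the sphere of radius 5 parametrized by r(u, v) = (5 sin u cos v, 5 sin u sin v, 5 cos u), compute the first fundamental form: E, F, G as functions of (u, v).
E = 25;  F = 0;  G = 25*sin(u)^2

Compute partials: r_u = (5*cos(u)*cos(v), 5*sin(v)*cos(u), -5*sin(u)), r_v = (-5*sin(u)*sin(v), 5*sin(u)*cos(v), 0). Then
  E = r_u · r_u = 25,
  F = r_u · r_v = 0,
  G = r_v · r_v = 25*sin(u)^2.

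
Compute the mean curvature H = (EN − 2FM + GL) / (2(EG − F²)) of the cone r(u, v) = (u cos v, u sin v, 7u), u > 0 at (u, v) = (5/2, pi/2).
H = 7*sqrt(2)/50

With E = 50, F = 0, G = u^2, L = 0, M = 0, N = 7*sqrt(2)*u^2/(10*Abs(u)), assemble
  H = (EN − 2FM + GL) / (2(EG − F²)) = 7*sqrt(2)/(20*Abs(u)).
At (u, v) = (5/2, pi/2): H = 7*sqrt(2)/50.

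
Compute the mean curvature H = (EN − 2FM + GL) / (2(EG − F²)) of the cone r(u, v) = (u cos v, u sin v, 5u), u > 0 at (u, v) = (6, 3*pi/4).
H = 5*sqrt(26)/312

With E = 26, F = 0, G = u^2, L = 0, M = 0, N = 5*sqrt(26)*u^2/(26*Abs(u)), assemble
  H = (EN − 2FM + GL) / (2(EG − F²)) = 5*sqrt(26)/(52*Abs(u)).
At (u, v) = (6, 3*pi/4): H = 5*sqrt(26)/312.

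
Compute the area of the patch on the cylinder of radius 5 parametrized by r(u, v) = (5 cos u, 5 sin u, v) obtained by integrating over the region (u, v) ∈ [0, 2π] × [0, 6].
Area = 60*pi

Area = ∫∫ √(EG − F²) du dv with √(EG − F²) = 5. Integrating over [0, 2π] × [0, 6] gives 60*pi.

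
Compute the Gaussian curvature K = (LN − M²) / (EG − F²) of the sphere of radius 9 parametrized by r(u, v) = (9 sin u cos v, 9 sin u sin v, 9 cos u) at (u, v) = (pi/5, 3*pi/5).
K = 1/81

Coefficients of the first fundamental form: E = 81, F = 0, G = 81*sin(u)^2.
Coefficients of the second fundamental form: L = -9*sin(u)/Abs(sin(u)), M = 0, N = -9*sin(u)^3/Abs(sin(u)).
Assemble K = (LN − M²)/(EG − F²) = 1/81. At (u, v) = (pi/5, 3*pi/5): K = 1/81.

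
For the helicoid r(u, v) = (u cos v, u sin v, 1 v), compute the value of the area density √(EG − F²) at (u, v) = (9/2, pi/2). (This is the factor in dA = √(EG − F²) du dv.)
√(EG − F²)|_{(9/2, pi/2)} = sqrt(85)/2

E = 1, F = 0, G = u^2 + 1, so EG − F² = u^2 + 1. Taking the positive square root: √(EG − F²) = sqrt(u^2 + 1). At (u, v) = (9/2, pi/2): sqrt(85)/2.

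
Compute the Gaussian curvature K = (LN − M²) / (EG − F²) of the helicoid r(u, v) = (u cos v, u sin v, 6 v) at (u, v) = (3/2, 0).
K = -64/2601

Coefficients of the first fundamental form: E = 1, F = 0, G = u^2 + 36.
Coefficients of the second fundamental form: L = 0, M = -6/sqrt(u^2 + 36), N = 0.
Assemble K = (LN − M²)/(EG − F²) = -36/(u^2 + 36)^2. At (u, v) = (3/2, 0): K = -64/2601.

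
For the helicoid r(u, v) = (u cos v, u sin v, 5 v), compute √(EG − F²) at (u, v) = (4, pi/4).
√(EG − F²)|_{(4, pi/4)} = sqrt(41)

E = 1, F = 0, G = u^2 + 25; EG − F² = u^2 + 25; √(EG − F²) = sqrt(u^2 + 25). At the given point: sqrt(41).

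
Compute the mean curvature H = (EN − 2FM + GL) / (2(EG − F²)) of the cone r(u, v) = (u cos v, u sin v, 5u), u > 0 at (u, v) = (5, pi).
H = sqrt(26)/52

With E = 26, F = 0, G = u^2, L = 0, M = 0, N = 5*sqrt(26)*u^2/(26*Abs(u)), assemble
  H = (EN − 2FM + GL) / (2(EG − F²)) = 5*sqrt(26)/(52*Abs(u)).
At (u, v) = (5, pi): H = sqrt(26)/52.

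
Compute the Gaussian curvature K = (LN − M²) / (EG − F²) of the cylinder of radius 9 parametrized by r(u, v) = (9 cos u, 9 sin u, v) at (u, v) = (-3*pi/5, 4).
K = 0

Coefficients of the first fundamental form: E = 81, F = 0, G = 1.
Coefficients of the second fundamental form: L = -9, M = 0, N = 0.
Assemble K = (LN − M²)/(EG − F²) = 0. At (u, v) = (-3*pi/5, 4): K = 0.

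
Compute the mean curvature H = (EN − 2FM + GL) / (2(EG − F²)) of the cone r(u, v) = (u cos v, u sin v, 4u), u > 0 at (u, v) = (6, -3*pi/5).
H = sqrt(17)/51

With E = 17, F = 0, G = u^2, L = 0, M = 0, N = 4*sqrt(17)*u^2/(17*Abs(u)), assemble
  H = (EN − 2FM + GL) / (2(EG − F²)) = 2*sqrt(17)/(17*Abs(u)).
At (u, v) = (6, -3*pi/5): H = sqrt(17)/51.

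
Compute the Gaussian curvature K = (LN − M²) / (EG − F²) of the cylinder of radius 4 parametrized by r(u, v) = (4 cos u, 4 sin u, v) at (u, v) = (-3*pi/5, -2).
K = 0

Coefficients of the first fundamental form: E = 16, F = 0, G = 1.
Coefficients of the second fundamental form: L = -4, M = 0, N = 0.
Assemble K = (LN − M²)/(EG − F²) = 0. At (u, v) = (-3*pi/5, -2): K = 0.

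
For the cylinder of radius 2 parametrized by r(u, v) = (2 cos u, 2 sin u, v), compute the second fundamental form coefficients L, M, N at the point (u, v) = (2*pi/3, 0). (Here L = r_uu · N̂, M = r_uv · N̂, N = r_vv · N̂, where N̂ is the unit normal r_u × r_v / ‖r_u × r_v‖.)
L = -2;  M = 0;  N = 0

Compute the unit normal N̂(u, v) = (cos(u), sin(u), 0), and the second partials r_uu, r_uv, r_vv. Take dot products:
  L(u, v) = r_uu · N̂ = -2,
  M(u, v) = r_uv · N̂ = 0,
  N(u, v) = r_vv · N̂ = 0.
Evaluating at (u, v) = (2*pi/3, 0):
  L = -2, M = 0, N = 0.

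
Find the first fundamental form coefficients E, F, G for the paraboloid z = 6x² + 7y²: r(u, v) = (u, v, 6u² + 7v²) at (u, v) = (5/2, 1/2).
E = 901;  F = 210;  G = 50

Partials: r_u = (1, 0, 12*u), r_v = (0, 1, 14*v). As functions of (u, v):
  E = r_u · r_u = 144*u^2 + 1,
  F = r_u · r_v = 168*u*v,
  G = r_v · r_v = 196*v^2 + 1.
Evaluating at (u, v) = (5/2, 1/2): E = 901, F = 210, G = 50.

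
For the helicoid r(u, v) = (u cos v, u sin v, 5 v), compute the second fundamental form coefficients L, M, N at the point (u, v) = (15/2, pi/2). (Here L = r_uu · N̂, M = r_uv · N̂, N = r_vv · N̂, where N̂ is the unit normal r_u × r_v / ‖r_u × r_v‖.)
L = 0;  M = -2*sqrt(13)/13;  N = 0

Compute the unit normal N̂(u, v) = (5*sin(v)/sqrt(u^2 + 25), -5*cos(v)/sqrt(u^2 + 25), u/sqrt(u^2 + 25)), and the second partials r_uu, r_uv, r_vv. Take dot products:
  L(u, v) = r_uu · N̂ = 0,
  M(u, v) = r_uv · N̂ = -5/sqrt(u^2 + 25),
  N(u, v) = r_vv · N̂ = 0.
Evaluating at (u, v) = (15/2, pi/2):
  L = 0, M = -2*sqrt(13)/13, N = 0.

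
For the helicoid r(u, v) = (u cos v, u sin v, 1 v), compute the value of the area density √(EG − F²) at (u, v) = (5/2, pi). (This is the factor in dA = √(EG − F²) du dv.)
√(EG − F²)|_{(5/2, pi)} = sqrt(29)/2

E = 1, F = 0, G = u^2 + 1, so EG − F² = u^2 + 1. Taking the positive square root: √(EG − F²) = sqrt(u^2 + 1). At (u, v) = (5/2, pi): sqrt(29)/2.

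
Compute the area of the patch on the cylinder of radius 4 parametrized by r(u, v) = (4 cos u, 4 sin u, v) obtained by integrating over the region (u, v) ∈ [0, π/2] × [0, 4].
Area = 8*pi

Area = ∫∫ √(EG − F²) du dv with √(EG − F²) = 4. Integrating over [0, π/2] × [0, 4] gives 8*pi.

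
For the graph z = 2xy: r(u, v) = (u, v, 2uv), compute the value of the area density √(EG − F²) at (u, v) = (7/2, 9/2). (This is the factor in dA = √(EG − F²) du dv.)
√(EG − F²)|_{(7/2, 9/2)} = sqrt(131)

E = 4*v^2 + 1, F = 4*u*v, G = 4*u^2 + 1, so EG − F² = 4*u^2 + 4*v^2 + 1. Taking the positive square root: √(EG − F²) = sqrt(4*u^2 + 4*v^2 + 1). At (u, v) = (7/2, 9/2): sqrt(131).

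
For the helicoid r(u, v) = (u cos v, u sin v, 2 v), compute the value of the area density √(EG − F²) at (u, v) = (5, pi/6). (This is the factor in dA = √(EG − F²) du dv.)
√(EG − F²)|_{(5, pi/6)} = sqrt(29)

E = 1, F = 0, G = u^2 + 4, so EG − F² = u^2 + 4. Taking the positive square root: √(EG − F²) = sqrt(u^2 + 4). At (u, v) = (5, pi/6): sqrt(29).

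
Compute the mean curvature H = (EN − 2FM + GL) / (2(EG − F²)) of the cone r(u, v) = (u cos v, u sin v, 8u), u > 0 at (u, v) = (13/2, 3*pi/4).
H = 8*sqrt(65)/845

With E = 65, F = 0, G = u^2, L = 0, M = 0, N = 8*sqrt(65)*u^2/(65*Abs(u)), assemble
  H = (EN − 2FM + GL) / (2(EG − F²)) = 4*sqrt(65)/(65*Abs(u)).
At (u, v) = (13/2, 3*pi/4): H = 8*sqrt(65)/845.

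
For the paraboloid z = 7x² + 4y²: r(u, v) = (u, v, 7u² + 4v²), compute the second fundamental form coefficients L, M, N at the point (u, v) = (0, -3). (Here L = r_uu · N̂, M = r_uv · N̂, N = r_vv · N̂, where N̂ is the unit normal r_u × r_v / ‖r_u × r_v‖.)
L = 14*sqrt(577)/577;  M = 0;  N = 8*sqrt(577)/577

Compute the unit normal N̂(u, v) = (-14*u/sqrt(196*u^2 + 64*v^2 + 1), -8*v/sqrt(196*u^2 + 64*v^2 + 1), 1/sqrt(196*u^2 + 64*v^2 + 1)), and the second partials r_uu, r_uv, r_vv. Take dot products:
  L(u, v) = r_uu · N̂ = 14/sqrt(196*u^2 + 64*v^2 + 1),
  M(u, v) = r_uv · N̂ = 0,
  N(u, v) = r_vv · N̂ = 8/sqrt(196*u^2 + 64*v^2 + 1).
Evaluating at (u, v) = (0, -3):
  L = 14*sqrt(577)/577, M = 0, N = 8*sqrt(577)/577.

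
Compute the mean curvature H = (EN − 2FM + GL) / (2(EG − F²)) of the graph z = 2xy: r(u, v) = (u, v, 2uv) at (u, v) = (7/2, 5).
H = -7*sqrt(6)/225

With E = 4*v^2 + 1, F = 4*u*v, G = 4*u^2 + 1, L = 0, M = 2/sqrt(4*u^2 + 4*v^2 + 1), N = 0, assemble
  H = (EN − 2FM + GL) / (2(EG − F²)) = -8*u*v/(4*u^2 + 4*v^2 + 1)^(3/2).
At (u, v) = (7/2, 5): H = -7*sqrt(6)/225.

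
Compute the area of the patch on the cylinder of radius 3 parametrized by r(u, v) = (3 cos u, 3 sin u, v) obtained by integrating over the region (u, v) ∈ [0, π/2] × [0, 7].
Area = 21*pi/2

Area = ∫∫ √(EG − F²) du dv with √(EG − F²) = 3. Integrating over [0, π/2] × [0, 7] gives 21*pi/2.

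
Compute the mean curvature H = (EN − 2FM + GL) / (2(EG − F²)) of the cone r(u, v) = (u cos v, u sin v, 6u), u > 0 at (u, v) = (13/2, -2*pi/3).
H = 6*sqrt(37)/481

With E = 37, F = 0, G = u^2, L = 0, M = 0, N = 6*sqrt(37)*u^2/(37*Abs(u)), assemble
  H = (EN − 2FM + GL) / (2(EG − F²)) = 3*sqrt(37)/(37*Abs(u)).
At (u, v) = (13/2, -2*pi/3): H = 6*sqrt(37)/481.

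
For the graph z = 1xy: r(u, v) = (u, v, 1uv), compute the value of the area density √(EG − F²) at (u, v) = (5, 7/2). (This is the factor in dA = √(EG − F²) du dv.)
√(EG − F²)|_{(5, 7/2)} = 3*sqrt(17)/2

E = v^2 + 1, F = u*v, G = u^2 + 1, so EG − F² = u^2 + v^2 + 1. Taking the positive square root: √(EG − F²) = sqrt(u^2 + v^2 + 1). At (u, v) = (5, 7/2): 3*sqrt(17)/2.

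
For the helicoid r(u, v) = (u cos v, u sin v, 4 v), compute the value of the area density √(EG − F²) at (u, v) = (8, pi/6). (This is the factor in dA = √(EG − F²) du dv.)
√(EG − F²)|_{(8, pi/6)} = 4*sqrt(5)

E = 1, F = 0, G = u^2 + 16, so EG − F² = u^2 + 16. Taking the positive square root: √(EG − F²) = sqrt(u^2 + 16). At (u, v) = (8, pi/6): 4*sqrt(5).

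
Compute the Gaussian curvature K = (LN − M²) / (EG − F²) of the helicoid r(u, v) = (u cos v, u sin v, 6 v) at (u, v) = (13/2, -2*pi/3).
K = -576/97969

Coefficients of the first fundamental form: E = 1, F = 0, G = u^2 + 36.
Coefficients of the second fundamental form: L = 0, M = -6/sqrt(u^2 + 36), N = 0.
Assemble K = (LN − M²)/(EG − F²) = -36/(u^2 + 36)^2. At (u, v) = (13/2, -2*pi/3): K = -576/97969.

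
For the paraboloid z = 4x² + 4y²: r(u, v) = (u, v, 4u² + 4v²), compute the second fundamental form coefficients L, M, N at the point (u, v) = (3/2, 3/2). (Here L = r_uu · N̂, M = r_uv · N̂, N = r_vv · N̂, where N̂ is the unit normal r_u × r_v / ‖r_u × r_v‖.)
L = 8/17;  M = 0;  N = 8/17

Compute the unit normal N̂(u, v) = (-8*u/sqrt(64*u^2 + 64*v^2 + 1), -8*v/sqrt(64*u^2 + 64*v^2 + 1), 1/sqrt(64*u^2 + 64*v^2 + 1)), and the second partials r_uu, r_uv, r_vv. Take dot products:
  L(u, v) = r_uu · N̂ = 8/sqrt(64*u^2 + 64*v^2 + 1),
  M(u, v) = r_uv · N̂ = 0,
  N(u, v) = r_vv · N̂ = 8/sqrt(64*u^2 + 64*v^2 + 1).
Evaluating at (u, v) = (3/2, 3/2):
  L = 8/17, M = 0, N = 8/17.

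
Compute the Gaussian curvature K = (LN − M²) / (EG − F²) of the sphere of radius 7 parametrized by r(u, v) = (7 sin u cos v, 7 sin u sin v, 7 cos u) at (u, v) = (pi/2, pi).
K = 1/49

Coefficients of the first fundamental form: E = 49, F = 0, G = 49*sin(u)^2.
Coefficients of the second fundamental form: L = -7*sin(u)/Abs(sin(u)), M = 0, N = -7*sin(u)^3/Abs(sin(u)).
Assemble K = (LN − M²)/(EG − F²) = 1/49. At (u, v) = (pi/2, pi): K = 1/49.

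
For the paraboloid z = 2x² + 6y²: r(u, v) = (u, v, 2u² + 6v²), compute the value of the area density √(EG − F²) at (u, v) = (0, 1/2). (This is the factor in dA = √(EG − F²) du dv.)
√(EG − F²)|_{(0, 1/2)} = sqrt(37)

E = 16*u^2 + 1, F = 48*u*v, G = 144*v^2 + 1, so EG − F² = 16*u^2 + 144*v^2 + 1. Taking the positive square root: √(EG − F²) = sqrt(16*u^2 + 144*v^2 + 1). At (u, v) = (0, 1/2): sqrt(37).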